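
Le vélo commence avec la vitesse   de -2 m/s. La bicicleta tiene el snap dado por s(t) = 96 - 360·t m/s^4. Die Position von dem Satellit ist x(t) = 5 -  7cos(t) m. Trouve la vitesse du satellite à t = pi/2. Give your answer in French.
En partant de la position x(t) = 5 - 7·cos(t), nous prenons 1 dérivée. En dérivant la position, nous obtenons la vitesse: v(t) = 7·sin(t). De l'équation de la vitesse v(t) = 7·sin(t), nous substituons t = pi/2 pour obtenir v = 7.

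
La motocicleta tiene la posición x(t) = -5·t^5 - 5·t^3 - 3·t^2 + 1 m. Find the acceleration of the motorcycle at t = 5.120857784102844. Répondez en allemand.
Wir müssen unsere Gleichung für die Position x(t) = -5·t^5 - 5·t^3 - 3·t^2 + 1 2-mal ableiten. Die Ableitung von der Position ergibt die Geschwindigkeit: v(t) = -25·t^4 - 15·t^2 - 6·t. Durch Ableiten von der Geschwindigkeit erhalten wir die Beschleunigung: a(t) = -100·t^3 - 30·t - 6. Wir haben die Beschleunigung a(t) = -100·t^3 - 30·t - 6. Durch Einsetzen von t = 5.120857784102844: a(5.120857784102844) = -13588.1455524408.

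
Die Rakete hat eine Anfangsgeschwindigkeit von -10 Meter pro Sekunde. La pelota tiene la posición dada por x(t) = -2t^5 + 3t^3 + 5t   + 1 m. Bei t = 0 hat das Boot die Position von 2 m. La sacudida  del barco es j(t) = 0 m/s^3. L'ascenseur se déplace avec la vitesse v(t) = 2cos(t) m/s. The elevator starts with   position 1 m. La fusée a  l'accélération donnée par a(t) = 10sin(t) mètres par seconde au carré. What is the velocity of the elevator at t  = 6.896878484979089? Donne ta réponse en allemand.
Aus der Gleichung für die Geschwindigkeit v(t) = 2·cos(t), setzen wir t = 6.896878484979089 ein und erhalten v = 1.63505346291117.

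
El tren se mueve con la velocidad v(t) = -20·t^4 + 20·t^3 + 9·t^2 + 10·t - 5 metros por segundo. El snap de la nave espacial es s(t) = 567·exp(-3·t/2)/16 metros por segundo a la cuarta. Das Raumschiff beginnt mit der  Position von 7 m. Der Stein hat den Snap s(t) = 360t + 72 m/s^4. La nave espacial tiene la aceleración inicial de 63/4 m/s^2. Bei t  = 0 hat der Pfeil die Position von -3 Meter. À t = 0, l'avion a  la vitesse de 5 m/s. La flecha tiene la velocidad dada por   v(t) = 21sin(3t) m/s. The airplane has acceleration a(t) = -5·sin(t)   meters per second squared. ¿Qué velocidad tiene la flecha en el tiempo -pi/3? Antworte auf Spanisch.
Usando v(t) = 21·sin(3·t) y sustituyendo t = -pi/3, encontramos v = 0.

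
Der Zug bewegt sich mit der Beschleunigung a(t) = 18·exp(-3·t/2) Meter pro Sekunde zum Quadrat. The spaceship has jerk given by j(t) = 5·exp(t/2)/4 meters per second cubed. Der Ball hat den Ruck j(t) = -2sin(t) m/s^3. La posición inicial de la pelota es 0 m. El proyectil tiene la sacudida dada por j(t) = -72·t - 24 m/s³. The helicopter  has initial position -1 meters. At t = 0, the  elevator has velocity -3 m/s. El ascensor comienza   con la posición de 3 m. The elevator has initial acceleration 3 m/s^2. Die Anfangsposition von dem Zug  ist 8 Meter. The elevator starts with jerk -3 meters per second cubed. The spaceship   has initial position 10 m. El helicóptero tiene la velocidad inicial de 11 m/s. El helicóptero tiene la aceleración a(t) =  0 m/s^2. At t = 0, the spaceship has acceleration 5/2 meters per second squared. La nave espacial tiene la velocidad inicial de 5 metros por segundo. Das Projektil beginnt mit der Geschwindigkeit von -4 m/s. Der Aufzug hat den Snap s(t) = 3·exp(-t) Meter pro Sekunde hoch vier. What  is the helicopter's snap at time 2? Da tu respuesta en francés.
Pour résoudre ceci, nous devons prendre 2 dérivées de notre équation de l'accélération a(t) = 0. En prenant d/dt de a(t), nous trouvons j(t) = 0. La dérivée du jerk donne le snap: s(t) = 0. Nous avons le snap s(t) = 0. En substituant t = 2: s(2) = 0.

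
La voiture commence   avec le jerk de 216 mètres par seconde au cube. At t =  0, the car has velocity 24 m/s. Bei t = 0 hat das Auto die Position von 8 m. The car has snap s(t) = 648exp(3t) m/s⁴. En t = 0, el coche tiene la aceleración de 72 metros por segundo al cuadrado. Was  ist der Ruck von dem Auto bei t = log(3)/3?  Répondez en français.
Nous devons trouver la primitive de notre équation du snap s(t) = 648·exp(3·t) 1 fois. La primitive du snap est le jerk. En utilisant j(0) = 216, nous obtenons j(t) = 216·exp(3·t). Nous avons le jerk j(t) = 216·exp(3·t). En substituant t = log(3)/3: j(log(3)/3) = 648.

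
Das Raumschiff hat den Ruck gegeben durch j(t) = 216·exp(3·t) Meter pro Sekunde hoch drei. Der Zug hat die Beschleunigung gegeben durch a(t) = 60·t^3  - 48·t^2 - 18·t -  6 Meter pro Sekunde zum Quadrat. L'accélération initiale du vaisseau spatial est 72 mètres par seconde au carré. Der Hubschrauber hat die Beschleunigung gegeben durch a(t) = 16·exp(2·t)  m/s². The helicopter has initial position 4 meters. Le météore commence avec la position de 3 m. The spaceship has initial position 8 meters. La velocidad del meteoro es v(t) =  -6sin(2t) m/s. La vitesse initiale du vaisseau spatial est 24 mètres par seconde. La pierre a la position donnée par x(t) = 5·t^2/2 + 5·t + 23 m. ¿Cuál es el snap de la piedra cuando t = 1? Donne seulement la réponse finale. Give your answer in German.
s(1) = 0.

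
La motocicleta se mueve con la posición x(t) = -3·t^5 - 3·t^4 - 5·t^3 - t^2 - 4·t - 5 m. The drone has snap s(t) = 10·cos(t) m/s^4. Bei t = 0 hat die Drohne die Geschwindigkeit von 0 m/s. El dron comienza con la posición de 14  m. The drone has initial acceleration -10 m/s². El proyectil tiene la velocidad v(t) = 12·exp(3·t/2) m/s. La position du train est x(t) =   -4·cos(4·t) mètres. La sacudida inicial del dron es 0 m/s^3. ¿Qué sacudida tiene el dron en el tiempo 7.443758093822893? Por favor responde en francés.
Pour résoudre ceci, nous devons prendre 1 intégrale de notre équation du snap s(t) = 10·cos(t). En prenant ∫s(t)dt et en appliquant j(0) = 0, nous trouvons j(t) = 10·sin(t). En utilisant j(t) = 10·sin(t) et en substituant t = 7.443758093822893, nous trouvons j = 9.17031694713389.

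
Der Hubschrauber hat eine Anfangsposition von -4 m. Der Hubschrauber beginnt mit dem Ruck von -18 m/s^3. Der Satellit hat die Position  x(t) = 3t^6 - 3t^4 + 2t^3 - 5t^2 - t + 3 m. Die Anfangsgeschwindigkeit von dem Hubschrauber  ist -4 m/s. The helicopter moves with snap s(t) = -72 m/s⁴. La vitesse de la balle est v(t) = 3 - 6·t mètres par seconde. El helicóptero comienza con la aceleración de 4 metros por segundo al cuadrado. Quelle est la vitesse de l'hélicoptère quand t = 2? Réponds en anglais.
We need to integrate our snap equation s(t) = -72 3 times. Integrating snap and using the initial condition j(0) = -18, we get j(t) = -72·t - 18. Integrating jerk and using the initial condition a(0) = 4, we get a(t) = -36·t^2 - 18·t + 4. Taking ∫a(t)dt and applying v(0) = -4, we find v(t) = -12·t^3 - 9·t^2 + 4·t - 4. From the given velocity equation v(t) = -12·t^3 - 9·t^2 + 4·t - 4, we substitute t = 2 to get v = -128.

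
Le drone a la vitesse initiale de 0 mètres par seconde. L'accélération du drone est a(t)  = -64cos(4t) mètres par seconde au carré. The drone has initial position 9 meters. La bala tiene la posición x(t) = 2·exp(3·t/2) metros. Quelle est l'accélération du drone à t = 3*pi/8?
Nous avons l'accélération a(t) = -64·cos(4·t). En substituant t = 3*pi/8: a(3*pi/8) = 0.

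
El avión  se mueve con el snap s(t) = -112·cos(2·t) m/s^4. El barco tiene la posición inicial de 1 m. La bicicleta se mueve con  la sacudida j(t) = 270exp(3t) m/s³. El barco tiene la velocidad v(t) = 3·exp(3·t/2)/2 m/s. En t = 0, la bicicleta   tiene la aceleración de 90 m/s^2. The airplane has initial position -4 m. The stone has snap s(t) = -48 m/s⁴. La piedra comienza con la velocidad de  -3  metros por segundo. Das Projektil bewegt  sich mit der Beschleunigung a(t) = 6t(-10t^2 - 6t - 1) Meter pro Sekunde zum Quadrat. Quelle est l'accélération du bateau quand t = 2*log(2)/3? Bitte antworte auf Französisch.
En partant de la vitesse v(t) = 3·exp(3·t/2)/2, nous prenons 1 dérivée. En dérivant la vitesse, nous obtenons l'accélération: a(t) = 9·exp(3·t/2)/4. En utilisant a(t) = 9·exp(3·t/2)/4 et en substituant t = 2*log(2)/3, nous trouvons a = 9/2.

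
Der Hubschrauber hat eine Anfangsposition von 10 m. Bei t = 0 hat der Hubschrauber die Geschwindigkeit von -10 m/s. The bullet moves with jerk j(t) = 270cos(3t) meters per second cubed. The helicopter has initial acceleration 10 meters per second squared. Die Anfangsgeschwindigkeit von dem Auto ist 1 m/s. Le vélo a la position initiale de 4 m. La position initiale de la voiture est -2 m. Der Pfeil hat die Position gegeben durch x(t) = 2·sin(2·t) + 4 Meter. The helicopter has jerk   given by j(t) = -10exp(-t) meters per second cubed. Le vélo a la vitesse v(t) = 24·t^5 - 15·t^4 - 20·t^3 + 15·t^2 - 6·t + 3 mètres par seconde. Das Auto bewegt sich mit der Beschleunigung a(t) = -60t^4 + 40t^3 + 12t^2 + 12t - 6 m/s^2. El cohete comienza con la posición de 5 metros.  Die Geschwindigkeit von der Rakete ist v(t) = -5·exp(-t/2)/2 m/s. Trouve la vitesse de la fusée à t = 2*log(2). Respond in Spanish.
De la ecuación de la velocidad v(t) = -5·exp(-t/2)/2, sustituimos t = 2*log(2) para obtener v = -5/4.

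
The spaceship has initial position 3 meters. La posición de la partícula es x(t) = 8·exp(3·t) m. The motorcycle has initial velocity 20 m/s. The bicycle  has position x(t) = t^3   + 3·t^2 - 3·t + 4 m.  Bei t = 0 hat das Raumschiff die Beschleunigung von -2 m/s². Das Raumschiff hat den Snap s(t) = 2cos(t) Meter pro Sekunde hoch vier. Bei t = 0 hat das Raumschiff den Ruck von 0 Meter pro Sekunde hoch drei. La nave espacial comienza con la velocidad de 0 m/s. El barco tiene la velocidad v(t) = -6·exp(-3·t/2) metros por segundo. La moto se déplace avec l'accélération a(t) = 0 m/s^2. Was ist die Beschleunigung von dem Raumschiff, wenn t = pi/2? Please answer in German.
Ausgehend von dem Snap s(t) = 2·cos(t), nehmen wir 2 Stammfunktionen. Mit ∫s(t)dt und Anwendung von j(0) = 0, finden wir j(t) = 2·sin(t). Das Integral von dem Ruck ist die Beschleunigung. Mit a(0) = -2 erhalten wir a(t) = -2·cos(t). Mit a(t) = -2·cos(t) und Einsetzen von t = pi/2, finden wir a = 0.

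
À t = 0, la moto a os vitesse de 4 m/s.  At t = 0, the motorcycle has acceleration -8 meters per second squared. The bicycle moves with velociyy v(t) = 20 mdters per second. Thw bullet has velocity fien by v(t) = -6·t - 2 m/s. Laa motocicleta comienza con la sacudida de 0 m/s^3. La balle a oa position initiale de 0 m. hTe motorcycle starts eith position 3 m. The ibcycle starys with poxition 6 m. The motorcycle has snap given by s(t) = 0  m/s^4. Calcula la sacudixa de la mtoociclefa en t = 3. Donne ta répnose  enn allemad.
Um dies zu lösen, müssen wir 1 Integral unserer Gleichung für den Snap s(t) = 0 finden. Durch Integration von dem Snap und Verwendung der Anfangsbedingung j(0) = 0, erhalten wir j(t) = 0. Wir haben den Ruck j(t) = 0. Durch Einsetzen von t = 3: j(3) = 0.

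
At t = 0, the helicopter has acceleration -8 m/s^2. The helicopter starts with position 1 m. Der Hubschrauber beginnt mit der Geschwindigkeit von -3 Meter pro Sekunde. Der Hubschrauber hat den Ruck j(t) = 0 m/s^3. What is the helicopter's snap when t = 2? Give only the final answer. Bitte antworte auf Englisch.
The answer is 0.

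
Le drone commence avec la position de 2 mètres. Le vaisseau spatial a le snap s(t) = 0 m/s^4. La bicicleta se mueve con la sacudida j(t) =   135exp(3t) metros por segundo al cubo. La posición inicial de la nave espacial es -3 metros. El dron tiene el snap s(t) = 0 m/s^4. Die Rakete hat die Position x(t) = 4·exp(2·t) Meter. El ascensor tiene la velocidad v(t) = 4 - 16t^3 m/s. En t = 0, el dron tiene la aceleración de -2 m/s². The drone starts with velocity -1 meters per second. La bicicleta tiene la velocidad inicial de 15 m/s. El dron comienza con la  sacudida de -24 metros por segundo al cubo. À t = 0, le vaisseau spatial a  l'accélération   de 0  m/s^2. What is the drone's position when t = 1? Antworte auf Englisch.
To find the answer, we compute 4 antiderivatives of s(t) = 0. Taking ∫s(t)dt and applying j(0) = -24, we find j(t) = -24. The integral of jerk, with a(0) = -2, gives acceleration: a(t) = -24·t - 2. The integral of acceleration is velocity. Using v(0) = -1, we get v(t) = -12·t^2 - 2·t - 1. Integrating velocity and using the initial condition x(0) = 2, we get x(t) = -4·t^3 - t^2 - t + 2. We have position x(t) = -4·t^3 - t^2 - t + 2. Substituting t = 1: x(1) = -4.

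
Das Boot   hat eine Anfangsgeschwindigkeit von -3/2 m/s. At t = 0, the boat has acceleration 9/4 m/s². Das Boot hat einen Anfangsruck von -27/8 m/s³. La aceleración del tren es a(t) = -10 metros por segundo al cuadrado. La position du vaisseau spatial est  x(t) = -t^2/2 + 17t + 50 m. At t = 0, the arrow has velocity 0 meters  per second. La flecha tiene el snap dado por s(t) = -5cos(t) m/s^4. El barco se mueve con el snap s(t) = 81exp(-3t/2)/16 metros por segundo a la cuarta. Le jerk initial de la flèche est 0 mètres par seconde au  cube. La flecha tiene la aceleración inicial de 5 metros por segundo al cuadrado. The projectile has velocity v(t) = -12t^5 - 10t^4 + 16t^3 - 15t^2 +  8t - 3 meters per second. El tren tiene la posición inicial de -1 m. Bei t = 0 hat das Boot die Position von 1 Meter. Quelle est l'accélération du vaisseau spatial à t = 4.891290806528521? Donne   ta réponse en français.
Pour résoudre ceci, nous devons prendre 2 dérivées de notre équation de la position x(t) = -t^2/2 + 17·t + 50. En prenant d/dt de x(t), nous trouvons v(t) = 17 - t. En prenant d/dt de v(t), nous trouvons a(t) = -1. Nous avons l'accélération a(t) = -1. En substituant t = 4.891290806528521: a(4.891290806528521) = -1.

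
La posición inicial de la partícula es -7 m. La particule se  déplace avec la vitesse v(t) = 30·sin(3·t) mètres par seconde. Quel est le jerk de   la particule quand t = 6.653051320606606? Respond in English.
To solve this, we need to take 2 derivatives of our velocity equation v(t) = 30·sin(3·t). Differentiating velocity, we get acceleration: a(t) = 90·cos(3·t). The derivative of acceleration gives jerk: j(t) = -270·sin(3·t). We have jerk j(t) = -270·sin(3·t). Substituting t = 6.653051320606606: j(6.653051320606606) = -241.790366872843.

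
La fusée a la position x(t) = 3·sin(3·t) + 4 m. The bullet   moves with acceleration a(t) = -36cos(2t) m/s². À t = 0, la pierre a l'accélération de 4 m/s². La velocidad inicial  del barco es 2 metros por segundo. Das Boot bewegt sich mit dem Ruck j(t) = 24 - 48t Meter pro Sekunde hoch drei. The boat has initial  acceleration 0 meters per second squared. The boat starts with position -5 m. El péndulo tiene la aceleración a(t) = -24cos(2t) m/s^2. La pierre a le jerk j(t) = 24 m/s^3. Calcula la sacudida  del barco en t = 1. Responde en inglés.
From the given jerk equation j(t) = 24 - 48·t, we substitute t = 1 to get j = -24.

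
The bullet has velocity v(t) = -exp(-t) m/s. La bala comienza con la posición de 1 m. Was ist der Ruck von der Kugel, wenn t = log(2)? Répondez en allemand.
Wir müssen unsere Gleichung für die Geschwindigkeit v(t) = -exp(-t) 2-mal ableiten. Mit d/dt von v(t) finden wir a(t) = exp(-t). Durch Ableiten von der Beschleunigung erhalten wir den Ruck: j(t) = -exp(-t). Mit j(t) = -exp(-t) und Einsetzen von t = log(2), finden wir j = -1/2.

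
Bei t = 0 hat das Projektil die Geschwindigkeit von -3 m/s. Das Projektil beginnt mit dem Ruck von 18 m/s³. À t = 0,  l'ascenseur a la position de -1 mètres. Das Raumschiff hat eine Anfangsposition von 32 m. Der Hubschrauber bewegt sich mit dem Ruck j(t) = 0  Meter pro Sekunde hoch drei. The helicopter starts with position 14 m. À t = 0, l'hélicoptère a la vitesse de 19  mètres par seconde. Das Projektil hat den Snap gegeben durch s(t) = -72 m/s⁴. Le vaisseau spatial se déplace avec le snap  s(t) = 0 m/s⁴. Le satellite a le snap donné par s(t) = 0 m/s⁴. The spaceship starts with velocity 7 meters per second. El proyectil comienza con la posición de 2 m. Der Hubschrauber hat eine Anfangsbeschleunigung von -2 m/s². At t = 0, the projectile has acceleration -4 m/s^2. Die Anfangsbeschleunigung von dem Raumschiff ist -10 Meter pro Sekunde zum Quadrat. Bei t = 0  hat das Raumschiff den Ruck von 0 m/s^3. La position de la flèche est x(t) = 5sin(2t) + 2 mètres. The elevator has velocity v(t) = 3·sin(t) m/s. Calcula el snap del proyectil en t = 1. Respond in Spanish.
Usando s(t) = -72 y sustituyendo t = 1, encontramos s = -72.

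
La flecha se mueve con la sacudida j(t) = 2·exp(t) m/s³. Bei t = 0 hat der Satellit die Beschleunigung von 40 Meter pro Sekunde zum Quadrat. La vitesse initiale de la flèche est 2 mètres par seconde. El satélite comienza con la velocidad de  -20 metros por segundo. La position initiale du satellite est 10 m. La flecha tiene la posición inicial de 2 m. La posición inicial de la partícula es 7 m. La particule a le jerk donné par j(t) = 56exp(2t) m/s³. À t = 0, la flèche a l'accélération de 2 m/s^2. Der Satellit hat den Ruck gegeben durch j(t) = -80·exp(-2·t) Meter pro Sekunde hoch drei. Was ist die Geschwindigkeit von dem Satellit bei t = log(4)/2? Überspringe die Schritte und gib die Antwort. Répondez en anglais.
The velocity at t = log(4)/2 is v = -5.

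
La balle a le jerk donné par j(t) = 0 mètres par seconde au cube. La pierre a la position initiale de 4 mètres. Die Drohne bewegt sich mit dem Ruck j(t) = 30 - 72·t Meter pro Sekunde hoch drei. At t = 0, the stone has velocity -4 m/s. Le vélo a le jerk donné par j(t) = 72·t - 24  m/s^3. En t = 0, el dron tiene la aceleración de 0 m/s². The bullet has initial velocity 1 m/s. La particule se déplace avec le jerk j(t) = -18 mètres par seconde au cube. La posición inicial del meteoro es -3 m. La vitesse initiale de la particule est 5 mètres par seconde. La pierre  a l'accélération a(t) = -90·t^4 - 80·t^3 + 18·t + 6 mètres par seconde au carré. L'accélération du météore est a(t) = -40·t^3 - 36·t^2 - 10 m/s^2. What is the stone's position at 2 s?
We need to integrate our acceleration equation a(t) = -90·t^4 - 80·t^3 + 18·t + 6 2 times. Taking ∫a(t)dt and applying v(0) = -4, we find v(t) = -18·t^5 - 20·t^4 + 9·t^2 + 6·t - 4. Taking ∫v(t)dt and applying x(0) = 4, we find x(t) = -3·t^6 - 4·t^5 + 3·t^3 + 3·t^2 - 4·t + 4. From the given position equation x(t) = -3·t^6 - 4·t^5 + 3·t^3 + 3·t^2 - 4·t + 4, we substitute t = 2 to get x = -288.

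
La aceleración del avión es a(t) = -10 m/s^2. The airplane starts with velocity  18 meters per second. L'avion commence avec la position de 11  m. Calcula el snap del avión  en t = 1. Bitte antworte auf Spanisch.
Debemos derivar nuestra ecuación de la aceleración a(t) = -10 2 veces. Tomando d/dt de a(t), encontramos j(t) = 0. Tomando d/dt de j(t), encontramos s(t) = 0. Usando s(t) = 0 y sustituyendo t = 1, encontramos s = 0.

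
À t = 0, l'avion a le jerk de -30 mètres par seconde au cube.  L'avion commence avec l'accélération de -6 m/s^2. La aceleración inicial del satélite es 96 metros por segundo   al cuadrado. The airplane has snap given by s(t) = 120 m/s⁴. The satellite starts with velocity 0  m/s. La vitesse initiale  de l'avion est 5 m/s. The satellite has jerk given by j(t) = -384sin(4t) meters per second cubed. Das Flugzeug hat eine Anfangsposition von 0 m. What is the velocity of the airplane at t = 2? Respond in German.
Wir müssen die Stammfunktion unserer Gleichung für den Snap s(t) = 120 3-mal finden. Durch Integration von dem Snap und Verwendung der Anfangsbedingung j(0) = -30, erhalten wir j(t) = 120·t - 30. Durch Integration von dem Ruck und Verwendung der Anfangsbedingung a(0) = -6, erhalten wir a(t) = 60·t^2 - 30·t - 6. Das Integral von der Beschleunigung ist die Geschwindigkeit. Mit v(0) = 5 erhalten wir v(t) = 20·t^3 - 15·t^2 - 6·t + 5. Wir haben die Geschwindigkeit v(t) = 20·t^3 - 15·t^2 - 6·t + 5. Durch Einsetzen von t = 2: v(2) = 93.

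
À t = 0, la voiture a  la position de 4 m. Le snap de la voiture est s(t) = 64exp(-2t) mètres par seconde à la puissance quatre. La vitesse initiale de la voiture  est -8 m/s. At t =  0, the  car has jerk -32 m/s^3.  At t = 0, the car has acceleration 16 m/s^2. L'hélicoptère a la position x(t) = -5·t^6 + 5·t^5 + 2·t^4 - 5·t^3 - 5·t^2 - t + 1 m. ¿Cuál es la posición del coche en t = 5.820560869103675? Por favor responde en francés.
Pour résoudre ceci, nous devons prendre 4 primitives de notre équation du snap s(t) = 64·exp(-2·t). En intégrant le snap et en utilisant la condition initiale j(0) = -32, nous obtenons j(t) = -32·exp(-2·t). En prenant ∫j(t)dt et en appliquant a(0) = 16, nous trouvons a(t) = 16·exp(-2·t). En prenant ∫a(t)dt et en appliquant v(0) = -8, nous trouvons v(t) = -8·exp(-2·t). L'intégrale de la vitesse est la position. En utilisant x(0) = 4, nous obtenons x(t) = 4·exp(-2·t). De l'équation de la position x(t) = 4·exp(-2·t), nous substituons t = 5.820560869103675 pour obtenir x = 0.0000351872281767998.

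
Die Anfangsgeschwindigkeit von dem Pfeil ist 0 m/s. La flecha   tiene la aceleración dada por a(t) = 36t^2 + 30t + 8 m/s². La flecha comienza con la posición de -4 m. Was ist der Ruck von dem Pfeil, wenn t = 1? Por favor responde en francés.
Pour résoudre ceci, nous devons prendre 1 dérivée de notre équation de l'accélération a(t) = 36·t^2 + 30·t + 8. En dérivant l'accélération, nous obtenons le jerk: j(t) = 72·t + 30. En utilisant j(t) = 72·t + 30 et en substituant t = 1, nous trouvons j = 102.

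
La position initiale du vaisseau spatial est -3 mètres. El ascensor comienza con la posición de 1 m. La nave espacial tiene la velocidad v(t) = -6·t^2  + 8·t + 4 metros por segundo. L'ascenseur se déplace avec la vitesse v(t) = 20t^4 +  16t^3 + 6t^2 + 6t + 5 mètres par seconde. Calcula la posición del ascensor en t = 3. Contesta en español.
Para resolver esto, necesitamos tomar 1 integral de nuestra ecuación de la velocidad v(t) = 20·t^4 + 16·t^3 + 6·t^2 + 6·t + 5. Tomando ∫v(t)dt y aplicando x(0) = 1, encontramos x(t) = 4·t^5 + 4·t^4 + 2·t^3 + 3·t^2 + 5·t + 1. Usando x(t) = 4·t^5 + 4·t^4 + 2·t^3 + 3·t^2 + 5·t + 1 y sustituyendo t = 3, encontramos x = 1393.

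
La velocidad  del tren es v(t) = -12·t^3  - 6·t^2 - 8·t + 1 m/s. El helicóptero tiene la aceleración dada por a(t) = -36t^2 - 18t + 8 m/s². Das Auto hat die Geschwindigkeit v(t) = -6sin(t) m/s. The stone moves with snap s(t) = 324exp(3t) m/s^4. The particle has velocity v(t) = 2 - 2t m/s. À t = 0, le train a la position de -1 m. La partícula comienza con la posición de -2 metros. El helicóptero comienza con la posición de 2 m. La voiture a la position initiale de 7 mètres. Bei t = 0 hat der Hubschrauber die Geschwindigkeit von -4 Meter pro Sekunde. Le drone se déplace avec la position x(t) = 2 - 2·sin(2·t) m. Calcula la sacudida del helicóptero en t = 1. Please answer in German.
Ausgehend von der Beschleunigung a(t) = -36·t^2 - 18·t + 8, nehmen wir 1 Ableitung. Durch Ableiten von der Beschleunigung erhalten wir den Ruck: j(t) = -72·t - 18. Aus der Gleichung für den Ruck j(t) = -72·t - 18, setzen wir t = 1 ein und erhalten j = -90.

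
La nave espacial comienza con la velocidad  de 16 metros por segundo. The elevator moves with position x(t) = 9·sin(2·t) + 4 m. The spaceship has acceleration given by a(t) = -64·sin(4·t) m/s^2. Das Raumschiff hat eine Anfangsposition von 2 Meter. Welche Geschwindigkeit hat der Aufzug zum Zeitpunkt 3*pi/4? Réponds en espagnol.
Partiendo de la posición x(t) = 9·sin(2·t) + 4, tomamos 1 derivada. Tomando d/dt de x(t), encontramos v(t) = 18·cos(2·t). De la ecuación de la velocidad v(t) = 18·cos(2·t), sustituimos t = 3*pi/4 para obtener v = 0.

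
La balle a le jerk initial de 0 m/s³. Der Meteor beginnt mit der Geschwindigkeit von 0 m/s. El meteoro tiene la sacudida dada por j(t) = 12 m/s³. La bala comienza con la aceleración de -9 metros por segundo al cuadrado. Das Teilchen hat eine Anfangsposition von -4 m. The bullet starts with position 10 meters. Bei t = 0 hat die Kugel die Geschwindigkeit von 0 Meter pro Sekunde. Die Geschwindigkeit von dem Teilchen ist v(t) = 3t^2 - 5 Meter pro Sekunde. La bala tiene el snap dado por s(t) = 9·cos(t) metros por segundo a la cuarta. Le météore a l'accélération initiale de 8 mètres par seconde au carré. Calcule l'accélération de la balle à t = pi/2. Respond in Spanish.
Partiendo del snap s(t) = 9·cos(t), tomamos 2 antiderivadas. Integrando el snap y usando la condición inicial j(0) = 0, obtenemos j(t) = 9·sin(t). La antiderivada de la sacudida es la aceleración. Usando a(0) = -9, obtenemos a(t) = -9·cos(t). Tenemos la aceleración a(t) = -9·cos(t). Sustituyendo t = pi/2: a(pi/2) = 0.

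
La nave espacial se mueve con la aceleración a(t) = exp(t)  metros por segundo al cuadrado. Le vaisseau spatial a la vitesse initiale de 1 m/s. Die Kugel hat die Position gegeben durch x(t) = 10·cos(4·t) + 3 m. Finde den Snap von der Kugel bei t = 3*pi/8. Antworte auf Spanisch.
Para resolver esto, necesitamos tomar 4 derivadas de nuestra ecuación de la posición x(t) = 10·cos(4·t) + 3. Derivando la posición, obtenemos la velocidad: v(t) = -40·sin(4·t). La derivada de la velocidad da la aceleración: a(t) = -160·cos(4·t). La derivada de la aceleración da la sacudida: j(t) = 640·sin(4·t). Tomando d/dt de j(t), encontramos s(t) = 2560·cos(4·t). De la ecuación del snap s(t) = 2560·cos(4·t), sustituimos t = 3*pi/8 para obtener s = 0.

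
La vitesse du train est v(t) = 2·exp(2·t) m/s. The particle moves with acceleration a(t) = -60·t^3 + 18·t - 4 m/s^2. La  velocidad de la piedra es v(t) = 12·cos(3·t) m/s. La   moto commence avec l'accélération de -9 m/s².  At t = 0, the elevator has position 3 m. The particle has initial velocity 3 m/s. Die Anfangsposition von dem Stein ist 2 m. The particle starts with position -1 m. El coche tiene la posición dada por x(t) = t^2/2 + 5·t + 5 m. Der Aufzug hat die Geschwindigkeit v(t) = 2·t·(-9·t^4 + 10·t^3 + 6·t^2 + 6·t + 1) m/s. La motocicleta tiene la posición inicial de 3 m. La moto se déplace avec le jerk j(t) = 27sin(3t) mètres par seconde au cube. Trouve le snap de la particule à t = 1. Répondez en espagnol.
Debemos derivar nuestra ecuación de la aceleración a(t) = -60·t^3 + 18·t - 4 2 veces. Tomando d/dt de a(t), encontramos j(t) = 18 - 180·t^2. La derivada de la sacudida da el snap: s(t) = -360·t. Usando s(t) = -360·t y sustituyendo t = 1, encontramos s = -360.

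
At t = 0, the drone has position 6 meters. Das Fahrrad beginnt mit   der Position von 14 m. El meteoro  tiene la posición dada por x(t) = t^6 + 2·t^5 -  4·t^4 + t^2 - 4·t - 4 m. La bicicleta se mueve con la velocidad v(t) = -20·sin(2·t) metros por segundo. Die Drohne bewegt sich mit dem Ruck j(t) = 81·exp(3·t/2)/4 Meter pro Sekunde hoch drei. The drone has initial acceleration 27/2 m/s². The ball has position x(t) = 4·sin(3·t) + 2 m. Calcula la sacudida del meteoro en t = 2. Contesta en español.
Debemos derivar nuestra ecuación de la posición x(t) = t^6 + 2·t^5 - 4·t^4 + t^2 - 4·t - 4 3 veces. La derivada de la posición da la velocidad: v(t) = 6·t^5 + 10·t^4 - 16·t^3 + 2·t - 4. Derivando la velocidad, obtenemos la aceleración: a(t) = 30·t^4 + 40·t^3 - 48·t^2 + 2. La derivada de la aceleración da la sacudida: j(t) = 120·t^3 + 120·t^2 - 96·t. De la ecuación de la sacudida j(t) = 120·t^3 + 120·t^2 - 96·t, sustituimos t = 2 para obtener j = 1248.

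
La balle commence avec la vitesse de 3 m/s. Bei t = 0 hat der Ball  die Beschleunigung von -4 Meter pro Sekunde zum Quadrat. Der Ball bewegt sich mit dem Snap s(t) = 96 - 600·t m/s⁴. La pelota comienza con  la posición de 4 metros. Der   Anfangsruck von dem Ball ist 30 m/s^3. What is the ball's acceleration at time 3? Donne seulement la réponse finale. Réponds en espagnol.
La respuesta es -2182.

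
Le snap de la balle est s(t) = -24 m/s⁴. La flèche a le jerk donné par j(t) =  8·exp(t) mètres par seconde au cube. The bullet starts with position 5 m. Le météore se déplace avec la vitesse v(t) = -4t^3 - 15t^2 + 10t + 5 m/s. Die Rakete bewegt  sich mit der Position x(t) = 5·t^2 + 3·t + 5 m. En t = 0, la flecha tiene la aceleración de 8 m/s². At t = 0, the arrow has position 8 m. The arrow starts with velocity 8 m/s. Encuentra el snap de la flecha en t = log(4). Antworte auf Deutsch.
Ausgehend von dem Ruck j(t) = 8·exp(t), nehmen wir 1 Ableitung. Durch Ableiten von dem Ruck erhalten wir den Snap: s(t) = 8·exp(t). Wir haben den Snap s(t) = 8·exp(t). Durch Einsetzen von t = log(4): s(log(4)) = 32.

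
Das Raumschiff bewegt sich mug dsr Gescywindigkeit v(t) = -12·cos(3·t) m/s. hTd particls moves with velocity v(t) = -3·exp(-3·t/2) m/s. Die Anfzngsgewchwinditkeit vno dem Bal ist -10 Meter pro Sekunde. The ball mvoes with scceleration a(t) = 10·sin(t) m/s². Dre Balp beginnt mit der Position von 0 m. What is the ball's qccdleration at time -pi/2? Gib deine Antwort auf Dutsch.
Wir haben die Beschleunigung a(t) = 10·sin(t). Durch Einsetzen von t = -pi/2: a(-pi/2) = -10.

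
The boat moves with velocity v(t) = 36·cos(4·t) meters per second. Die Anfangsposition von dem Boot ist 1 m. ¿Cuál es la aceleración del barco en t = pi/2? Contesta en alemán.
Um dies zu lösen, müssen wir 1 Ableitung unserer Gleichung für die Geschwindigkeit v(t) = 36·cos(4·t) nehmen. Durch Ableiten von der Geschwindigkeit erhalten wir die Beschleunigung: a(t) = -144·sin(4·t). Aus der Gleichung für die Beschleunigung a(t) = -144·sin(4·t), setzen wir t = pi/2 ein und erhalten a = 0.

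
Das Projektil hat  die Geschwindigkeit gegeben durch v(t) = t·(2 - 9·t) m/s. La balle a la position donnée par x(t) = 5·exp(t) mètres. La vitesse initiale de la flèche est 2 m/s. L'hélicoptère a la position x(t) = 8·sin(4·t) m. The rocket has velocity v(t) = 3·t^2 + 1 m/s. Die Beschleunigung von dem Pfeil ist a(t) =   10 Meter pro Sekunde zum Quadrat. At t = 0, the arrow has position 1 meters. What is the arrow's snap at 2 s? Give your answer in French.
Pour résoudre ceci, nous devons prendre 2 dérivées de notre équation de l'accélération a(t) = 10. La dérivée de l'accélération donne le jerk: j(t) = 0. La dérivée du jerk donne le snap: s(t) = 0. De l'équation du snap s(t) = 0, nous substituons t = 2 pour obtenir s = 0.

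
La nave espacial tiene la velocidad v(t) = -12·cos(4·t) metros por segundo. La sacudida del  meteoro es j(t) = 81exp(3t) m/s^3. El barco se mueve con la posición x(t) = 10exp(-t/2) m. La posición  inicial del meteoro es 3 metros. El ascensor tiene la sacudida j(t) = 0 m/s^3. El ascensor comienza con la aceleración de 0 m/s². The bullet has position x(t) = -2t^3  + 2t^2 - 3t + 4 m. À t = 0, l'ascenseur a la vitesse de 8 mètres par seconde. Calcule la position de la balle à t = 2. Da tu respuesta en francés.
Nous avons la position x(t) = -2·t^3 + 2·t^2 - 3·t + 4. En substituant t = 2: x(2) = -10.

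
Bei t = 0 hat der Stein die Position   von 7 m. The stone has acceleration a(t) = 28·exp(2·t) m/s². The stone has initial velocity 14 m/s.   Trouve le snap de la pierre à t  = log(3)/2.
Pour résoudre ceci, nous devons prendre 2 dérivées de notre équation de l'accélération a(t) = 28·exp(2·t). En prenant d/dt de a(t), nous trouvons j(t) = 56·exp(2·t). La dérivée du jerk donne le snap: s(t) = 112·exp(2·t). Nous avons le snap s(t) = 112·exp(2·t). En substituant t = log(3)/2: s(log(3)/2) = 336.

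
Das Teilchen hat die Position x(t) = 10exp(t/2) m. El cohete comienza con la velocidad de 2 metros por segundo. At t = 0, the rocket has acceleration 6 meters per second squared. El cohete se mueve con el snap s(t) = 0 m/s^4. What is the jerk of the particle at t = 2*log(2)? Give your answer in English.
We must differentiate our position equation x(t) = 10·exp(t/2) 3 times. Differentiating position, we get velocity: v(t) = 5·exp(t/2). The derivative of velocity gives acceleration: a(t) = 5·exp(t/2)/2. Taking d/dt of a(t), we find j(t) = 5·exp(t/2)/4. We have jerk j(t) = 5·exp(t/2)/4. Substituting t = 2*log(2): j(2*log(2)) = 5/2.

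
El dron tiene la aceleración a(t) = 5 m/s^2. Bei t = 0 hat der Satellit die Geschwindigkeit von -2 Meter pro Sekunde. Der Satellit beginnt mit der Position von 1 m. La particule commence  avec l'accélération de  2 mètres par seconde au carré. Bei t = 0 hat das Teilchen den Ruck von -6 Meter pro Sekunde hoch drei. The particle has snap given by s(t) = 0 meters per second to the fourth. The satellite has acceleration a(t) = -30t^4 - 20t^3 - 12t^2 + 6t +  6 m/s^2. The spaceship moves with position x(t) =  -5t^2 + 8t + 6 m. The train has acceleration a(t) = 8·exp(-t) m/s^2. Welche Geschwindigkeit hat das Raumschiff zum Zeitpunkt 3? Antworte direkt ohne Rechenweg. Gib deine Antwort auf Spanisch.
La velocidad en t = 3 es v = -22.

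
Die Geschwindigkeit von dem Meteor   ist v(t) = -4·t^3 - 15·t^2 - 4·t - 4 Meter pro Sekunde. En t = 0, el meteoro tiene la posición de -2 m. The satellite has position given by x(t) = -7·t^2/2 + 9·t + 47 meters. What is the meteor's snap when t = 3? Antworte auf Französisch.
Nous devons dériver notre équation de la vitesse v(t) = -4·t^3 - 15·t^2 - 4·t - 4 3 fois. En dérivant la vitesse, nous obtenons l'accélération: a(t) = -12·t^2 - 30·t - 4. En prenant d/dt de a(t), nous trouvons j(t) = -24·t - 30. La dérivée du jerk donne le snap: s(t) = -24. En utilisant s(t) = -24 et en substituant t = 3, nous trouvons s = -24.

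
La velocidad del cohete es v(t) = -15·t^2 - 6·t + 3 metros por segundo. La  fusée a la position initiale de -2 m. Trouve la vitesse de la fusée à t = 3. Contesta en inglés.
We have velocity v(t) = -15·t^2 - 6·t + 3. Substituting t = 3: v(3) = -150.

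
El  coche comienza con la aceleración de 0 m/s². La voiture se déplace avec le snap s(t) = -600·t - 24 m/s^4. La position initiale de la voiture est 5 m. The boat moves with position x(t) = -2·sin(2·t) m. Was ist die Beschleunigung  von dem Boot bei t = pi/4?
Um dies zu lösen, müssen wir 2 Ableitungen unserer Gleichung für die Position x(t) = -2·sin(2·t) nehmen. Die Ableitung von der Position ergibt die Geschwindigkeit: v(t) = -4·cos(2·t). Die Ableitung von der Geschwindigkeit ergibt die Beschleunigung: a(t) = 8·sin(2·t). Wir haben die Beschleunigung a(t) = 8·sin(2·t). Durch Einsetzen von t = pi/4: a(pi/4) = 8.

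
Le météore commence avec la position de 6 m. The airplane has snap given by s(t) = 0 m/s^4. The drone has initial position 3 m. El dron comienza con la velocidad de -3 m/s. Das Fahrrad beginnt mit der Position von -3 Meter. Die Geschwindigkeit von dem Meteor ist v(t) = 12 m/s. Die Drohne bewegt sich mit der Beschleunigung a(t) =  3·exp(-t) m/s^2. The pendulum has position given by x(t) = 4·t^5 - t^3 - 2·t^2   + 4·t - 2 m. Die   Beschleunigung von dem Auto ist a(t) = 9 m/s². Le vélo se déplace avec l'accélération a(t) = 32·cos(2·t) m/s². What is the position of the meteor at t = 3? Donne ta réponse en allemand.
Ausgehend von der Geschwindigkeit v(t) = 12, nehmen wir 1 Stammfunktion. Die Stammfunktion von der Geschwindigkeit, mit x(0) = 6, ergibt die Position: x(t) = 12·t + 6. Aus der Gleichung für die Position x(t) = 12·t + 6, setzen wir t = 3 ein und erhalten x = 42.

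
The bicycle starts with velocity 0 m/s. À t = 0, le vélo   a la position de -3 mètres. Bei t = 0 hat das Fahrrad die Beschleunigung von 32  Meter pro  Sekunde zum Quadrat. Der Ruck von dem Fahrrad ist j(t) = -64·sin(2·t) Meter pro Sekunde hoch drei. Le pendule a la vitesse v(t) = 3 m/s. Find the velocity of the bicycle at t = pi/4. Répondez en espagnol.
Partiendo de la sacudida j(t) = -64·sin(2·t), tomamos 2 integrales. La integral de la sacudida es la aceleración. Usando a(0) = 32, obtenemos a(t) = 32·cos(2·t). La antiderivada de la aceleración, con v(0) = 0, da la velocidad: v(t) = 16·sin(2·t). Usando v(t) = 16·sin(2·t) y sustituyendo t = pi/4, encontramos v = 16.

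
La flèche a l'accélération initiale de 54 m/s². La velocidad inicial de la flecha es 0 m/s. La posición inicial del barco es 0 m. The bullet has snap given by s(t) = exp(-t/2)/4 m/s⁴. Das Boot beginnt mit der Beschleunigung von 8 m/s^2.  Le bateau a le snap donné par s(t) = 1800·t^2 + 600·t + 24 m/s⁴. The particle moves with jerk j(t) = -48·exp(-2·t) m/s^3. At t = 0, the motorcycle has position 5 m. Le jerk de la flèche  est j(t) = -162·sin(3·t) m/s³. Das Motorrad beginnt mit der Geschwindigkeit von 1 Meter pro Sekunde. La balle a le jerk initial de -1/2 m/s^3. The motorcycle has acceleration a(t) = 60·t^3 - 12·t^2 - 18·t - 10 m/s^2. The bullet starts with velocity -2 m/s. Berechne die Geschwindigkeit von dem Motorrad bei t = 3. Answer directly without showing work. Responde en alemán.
Die Geschwindigkeit bei t = 3 ist v = 997.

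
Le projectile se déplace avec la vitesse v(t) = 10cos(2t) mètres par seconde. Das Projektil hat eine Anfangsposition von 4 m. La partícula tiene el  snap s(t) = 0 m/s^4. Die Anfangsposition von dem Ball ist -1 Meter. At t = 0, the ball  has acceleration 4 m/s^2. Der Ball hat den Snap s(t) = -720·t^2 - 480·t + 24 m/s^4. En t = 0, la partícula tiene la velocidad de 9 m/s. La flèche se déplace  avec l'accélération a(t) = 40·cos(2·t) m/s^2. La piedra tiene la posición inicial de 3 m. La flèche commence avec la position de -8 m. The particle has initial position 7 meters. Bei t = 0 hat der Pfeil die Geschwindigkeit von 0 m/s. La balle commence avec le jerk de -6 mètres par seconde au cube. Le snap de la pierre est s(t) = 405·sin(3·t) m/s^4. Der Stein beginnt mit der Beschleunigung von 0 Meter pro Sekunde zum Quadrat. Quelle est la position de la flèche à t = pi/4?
Nous devons trouver la primitive de notre équation de l'accélération a(t) = 40·cos(2·t) 2 fois. La primitive de l'accélération est la vitesse. En utilisant v(0) = 0, nous obtenons v(t) = 20·sin(2·t). En intégrant la vitesse et en utilisant la condition initiale x(0) = -8, nous obtenons x(t) = 2 - 10·cos(2·t). De l'équation de la position x(t) = 2 - 10·cos(2·t), nous substituons t = pi/4 pour obtenir x = 2.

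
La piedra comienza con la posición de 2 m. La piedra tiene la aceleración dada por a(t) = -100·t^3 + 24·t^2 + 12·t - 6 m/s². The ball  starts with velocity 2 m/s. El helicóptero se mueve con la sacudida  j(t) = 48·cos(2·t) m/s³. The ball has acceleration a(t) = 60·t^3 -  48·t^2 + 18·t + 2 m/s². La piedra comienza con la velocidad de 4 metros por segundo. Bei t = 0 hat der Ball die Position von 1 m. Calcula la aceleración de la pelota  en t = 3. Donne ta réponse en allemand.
Mit a(t) = 60·t^3 - 48·t^2 + 18·t + 2 und Einsetzen von t = 3, finden wir a = 1244.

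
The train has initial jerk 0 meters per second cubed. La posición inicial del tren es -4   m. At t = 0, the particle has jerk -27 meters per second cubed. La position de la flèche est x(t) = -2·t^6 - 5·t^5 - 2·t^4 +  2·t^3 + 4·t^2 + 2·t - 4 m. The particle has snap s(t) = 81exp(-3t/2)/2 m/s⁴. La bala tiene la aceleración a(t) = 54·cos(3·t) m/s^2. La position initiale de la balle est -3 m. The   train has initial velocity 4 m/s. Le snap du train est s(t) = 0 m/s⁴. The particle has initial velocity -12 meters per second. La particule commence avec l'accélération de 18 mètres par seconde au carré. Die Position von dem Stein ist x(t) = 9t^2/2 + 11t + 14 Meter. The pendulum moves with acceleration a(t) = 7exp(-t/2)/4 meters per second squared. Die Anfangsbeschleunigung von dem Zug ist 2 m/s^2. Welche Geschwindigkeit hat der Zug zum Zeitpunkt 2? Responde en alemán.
Wir müssen die Stammfunktion unserer Gleichung für den Snap s(t) = 0 3-mal finden. Durch Integration von dem Snap und Verwendung der Anfangsbedingung j(0) = 0, erhalten wir j(t) = 0. Durch Integration von dem Ruck und Verwendung der Anfangsbedingung a(0) = 2, erhalten wir a(t) = 2. Das Integral von der Beschleunigung ist die Geschwindigkeit. Mit v(0) = 4 erhalten wir v(t) = 2·t + 4. Wir haben die Geschwindigkeit v(t) = 2·t + 4. Durch Einsetzen von t = 2: v(2) = 8.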